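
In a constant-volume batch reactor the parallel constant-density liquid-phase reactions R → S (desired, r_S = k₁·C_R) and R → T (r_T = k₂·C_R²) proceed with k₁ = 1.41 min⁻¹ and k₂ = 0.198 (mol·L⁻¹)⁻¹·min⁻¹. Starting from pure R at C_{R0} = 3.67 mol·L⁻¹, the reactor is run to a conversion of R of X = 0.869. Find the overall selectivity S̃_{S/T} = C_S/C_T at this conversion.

3.59

C_R = C_{R0}(1−X) = 0.4808 mol·L⁻¹.
Along a PFR/batch, dC_S/dC_R = −r_S/(r_S+r_T) = −k₁/(k₁+k₂·C_R).
Integrating from C_{R0} to C_R: C_S = (1.41/0.198)·ln[(1.41+0.198·3.67)/(1.41+0.198·0.481)] = 7.121·ln(2.137/1.505) = 2.495 mol·L⁻¹.
C_T = (C_{R0}−C_R)−C_S = 0.6945 mol·L⁻¹; S̃_{S/T} = 2.495/0.6945 = 3.59.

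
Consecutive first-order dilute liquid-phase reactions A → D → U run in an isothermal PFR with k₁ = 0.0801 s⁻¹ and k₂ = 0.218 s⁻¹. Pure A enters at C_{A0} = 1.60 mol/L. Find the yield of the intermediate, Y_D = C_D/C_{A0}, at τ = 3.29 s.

0.163

For first-order series with pure A initially, C_D(τ) = k₁C_{A0}/(k₂−k₁)·(e^(−k₁τ) − e^(−k₂τ)).
e^(−k₁τ) = e^(−0.0801×3.29) = e^(−0.2635) = 0.7683; e^(−k₂τ) = e^(−0.7172) = 0.4881.
C_D = 0.0801×1.60/(0.218−0.0801) × (0.7683−0.4881) = 0.9294×0.2802 = 0.2604 mol/L.
Y_D = C_D/C_{A0} = 0.2604/1.60 = 0.163.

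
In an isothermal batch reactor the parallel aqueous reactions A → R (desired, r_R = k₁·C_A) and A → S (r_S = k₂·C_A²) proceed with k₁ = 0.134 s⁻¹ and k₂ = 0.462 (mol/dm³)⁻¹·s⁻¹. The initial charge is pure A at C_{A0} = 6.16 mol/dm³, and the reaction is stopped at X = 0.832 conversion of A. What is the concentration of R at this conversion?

0.459 mol/dm³

C_A = C_{A0}(1−X) = 1.035 mol/dm³.
Along a PFR/batch, dC_R/dC_A = −r_R/(r_R+r_S) = −k₁/(k₁+k₂·C_A).
Integrating from C_{A0} to C_A: C_R = (0.134/0.462)·ln[(0.134+0.462·6.16)/(0.134+0.462·1.03)] = 0.2900·ln(2.980/0.6121) = 0.4591 mol/dm³.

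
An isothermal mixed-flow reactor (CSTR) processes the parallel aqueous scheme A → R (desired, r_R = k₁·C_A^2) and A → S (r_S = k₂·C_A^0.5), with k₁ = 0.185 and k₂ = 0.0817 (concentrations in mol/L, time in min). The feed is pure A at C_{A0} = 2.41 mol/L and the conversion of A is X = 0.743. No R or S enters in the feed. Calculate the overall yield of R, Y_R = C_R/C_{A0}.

Exit C_A = C_{A0}(1−X) = 2.41×0.257 = 0.6194 mol/L.
Rates in a CSTR are evaluated at the outlet concentration: r_R = 0.185×0.6194^2 = 0.07097, r_S = 0.0817×0.6194^0.5 = 0.06430.
Fraction of consumed A going to R: r_R/(r_R+r_S) = 0.5247.
C_R = 0.5247·C_{A0}·X = 0.5247×2.41×0.743 = 0.939 mol/L; Y_R = C_R/C_{A0} = 0.390.

0.390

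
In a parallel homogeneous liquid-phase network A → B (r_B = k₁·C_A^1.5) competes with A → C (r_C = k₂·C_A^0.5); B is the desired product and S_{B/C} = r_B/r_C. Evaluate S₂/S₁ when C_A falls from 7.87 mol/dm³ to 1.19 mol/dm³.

S_{B/C} = (k₁/k₂)·C_A, so S₂/S₁ = (C_{A,2}/C_{A,1}).
= 1.19/7.87 = 0.151.

0.151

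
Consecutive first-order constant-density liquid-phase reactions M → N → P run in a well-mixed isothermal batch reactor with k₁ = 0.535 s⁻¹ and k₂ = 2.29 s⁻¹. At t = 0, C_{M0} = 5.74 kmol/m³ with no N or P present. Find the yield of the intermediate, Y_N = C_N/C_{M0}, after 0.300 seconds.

For first-order series with pure M initially, C_N(t) = k₁C_{M0}/(k₂−k₁)·(e^(−k₁t) − e^(−k₂t)).
e^(−k₁t) = e^(−0.535×0.300) = e^(−0.1605) = 0.8517; e^(−k₂t) = e^(−0.6870) = 0.5031.
C_N = 0.535×5.74/(2.29−0.535) × (0.8517−0.5031) = 1.750×0.3486 = 0.6100 kmol/m³.
Y_N = C_N/C_{M0} = 0.6100/5.74 = 0.106.

0.106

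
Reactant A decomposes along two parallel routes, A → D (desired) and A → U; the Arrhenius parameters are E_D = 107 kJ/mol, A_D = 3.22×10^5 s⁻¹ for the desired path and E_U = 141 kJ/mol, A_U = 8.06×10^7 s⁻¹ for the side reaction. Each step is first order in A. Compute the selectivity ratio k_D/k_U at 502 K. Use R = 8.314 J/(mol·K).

13.8

k_D/k_U = (A_D/A_U)·exp[−(E_D−E_U)/(RT)] = (A_D/A_U)·exp[(E_U−E_D)/(RT)].
(E_U−E_D)/(RT) = (141−107)×10³/(8.314×502) = 34000/4174 = 8.146.
k_D/k_U = (3.22×10^5/8.06×10^7)·exp(8.146) = 0.003995 × 3451 = 13.8.
Since E_D < E_U, lowering the temperature improves selectivity toward D.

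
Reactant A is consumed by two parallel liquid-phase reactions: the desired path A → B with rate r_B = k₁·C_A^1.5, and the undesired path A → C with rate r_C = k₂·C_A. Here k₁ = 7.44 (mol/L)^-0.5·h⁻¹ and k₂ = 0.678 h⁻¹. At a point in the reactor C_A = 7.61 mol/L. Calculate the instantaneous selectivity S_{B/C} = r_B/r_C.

30.3

S_{B/C} = r_B/r_C = (k₁·C_A^1.5)/(k₂·C_A) = (k₁/k₂)·C_A^0.5.
= (7.44×7.610^1.5) / (0.678×7.610) = 156.2/5.160 = 30.3.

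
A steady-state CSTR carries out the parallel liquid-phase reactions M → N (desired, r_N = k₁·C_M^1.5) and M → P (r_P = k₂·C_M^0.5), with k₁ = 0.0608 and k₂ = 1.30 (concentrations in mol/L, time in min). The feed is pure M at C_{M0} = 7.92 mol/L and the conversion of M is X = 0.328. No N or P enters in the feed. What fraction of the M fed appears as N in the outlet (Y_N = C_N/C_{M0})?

0.0654

Exit C_M = C_{M0}(1−X) = 7.92×0.672 = 5.322 mol/L.
In a CSTR the entire volume is at exit conditions, so r_N = 0.0608×5.322^1.5 = 0.7465 and r_P = 1.30×5.322^0.5 = 2.999.
Fraction of consumed M going to N: r_N/(r_N+r_P) = 0.1993.
C_N = 0.1993·C_{M0}·X = 0.1993×7.92×0.328 = 0.518 mol/L; Y_N = C_N/C_{M0} = 0.0654.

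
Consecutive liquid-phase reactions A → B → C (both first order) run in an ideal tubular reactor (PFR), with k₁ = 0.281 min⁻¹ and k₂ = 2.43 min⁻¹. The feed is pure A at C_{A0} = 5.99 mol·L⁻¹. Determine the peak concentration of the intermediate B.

0.522 mol·L⁻¹

Evaluating C_B at τ_opt = ln(k₂/k₁)/(k₂−k₁) gives C_{B,max}/C_{A0} = (k₁/k₂)^[k₂/(k₂−k₁)].
= (0.281/2.43)^(2.43/(2.43−0.281)) = (0.1156)^(1.131) = 0.08722.
C_{B,max} = 0.08722×5.99 = 0.522 mol·L⁻¹.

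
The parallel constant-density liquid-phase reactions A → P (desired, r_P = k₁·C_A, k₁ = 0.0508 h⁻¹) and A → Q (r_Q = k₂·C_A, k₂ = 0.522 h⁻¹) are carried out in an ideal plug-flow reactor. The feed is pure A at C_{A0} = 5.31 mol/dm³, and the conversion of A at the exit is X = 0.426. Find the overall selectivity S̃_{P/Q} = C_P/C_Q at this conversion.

0.0973

C_A = C_{A0}(1−X) = 3.048 mol/dm³.
Both paths are first order in A, so the instantaneous fraction to P is constant: dC_P/d(−C_A) = k₁/(k₁+k₂) = 0.08869.
C_P = 0.08869·(C_{A0}−C_A) = 0.08869×2.262 = 0.201 mol/dm³.
C_Q = (C_{A0}−C_A)−C_P = 2.061 mol/dm³; S̃_{P/Q} = 0.2006/2.061 = 0.0973.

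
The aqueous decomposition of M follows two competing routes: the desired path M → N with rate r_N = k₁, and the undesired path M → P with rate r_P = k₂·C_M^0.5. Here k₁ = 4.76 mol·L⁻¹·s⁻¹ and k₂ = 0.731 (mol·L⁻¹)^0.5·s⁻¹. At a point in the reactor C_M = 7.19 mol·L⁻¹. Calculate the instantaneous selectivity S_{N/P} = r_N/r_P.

S_{N/P} = r_N/r_P = (k₁)/(k₂·C_M^0.5) = (k₁/k₂)·C_M^-0.5.
= (4.76) / (0.731×7.190^0.5) = 4.760/1.960 = 2.43.
The undesired path is higher order in M, so low C_M (CSTR or dilute feed) favours N.

2.43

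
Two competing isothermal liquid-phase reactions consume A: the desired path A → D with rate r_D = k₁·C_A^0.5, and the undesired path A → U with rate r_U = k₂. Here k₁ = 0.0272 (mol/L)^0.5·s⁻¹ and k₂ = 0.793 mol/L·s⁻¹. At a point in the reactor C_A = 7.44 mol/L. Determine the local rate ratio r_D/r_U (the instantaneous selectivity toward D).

0.0936

S_{D/U} = r_D/r_U = (k₁·C_A^0.5)/(k₂) = (k₁/k₂)·C_A^0.5.
= (0.0272×7.440^0.5) / (0.793) = 0.07419/0.7930 = 0.0936.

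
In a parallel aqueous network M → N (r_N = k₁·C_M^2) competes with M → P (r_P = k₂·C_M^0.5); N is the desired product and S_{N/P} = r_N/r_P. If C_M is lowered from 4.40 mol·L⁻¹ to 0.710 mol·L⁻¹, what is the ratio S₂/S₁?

0.0648

S_{N/P} = (k₁/k₂)·C_M^1.5, so S₂/S₁ = (C_{M,2}/C_{M,1})^1.5.
= (0.710/4.40)^1.5 = (0.1614)^1.5 = 0.0648.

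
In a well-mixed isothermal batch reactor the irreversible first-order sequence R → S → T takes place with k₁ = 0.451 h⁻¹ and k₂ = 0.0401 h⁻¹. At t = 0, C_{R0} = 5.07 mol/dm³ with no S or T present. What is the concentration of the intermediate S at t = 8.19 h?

3.87 mol/dm³

For first-order series with pure R initially, C_S(t) = k₁C_{R0}/(k₂−k₁)·(e^(−k₁t) − e^(−k₂t)).
e^(−k₁t) = e^(−0.451×8.19) = e^(−3.694) = 0.02488; e^(−k₂t) = e^(−0.3284) = 0.7201.
C_S = 0.451×5.07/(0.0401−0.451) × (0.02488−0.7201) = (-5.565)×(-0.6952) = 3.869 mol/dm³.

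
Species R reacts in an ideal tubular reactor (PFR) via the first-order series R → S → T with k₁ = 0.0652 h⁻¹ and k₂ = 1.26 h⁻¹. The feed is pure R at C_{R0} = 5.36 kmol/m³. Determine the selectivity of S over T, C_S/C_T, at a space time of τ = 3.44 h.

0.271

The intermediate concentration in a first-order A→B→C sequence is C_S = k₁C_{R0}(e^(−k₁τ) − e^(−k₂τ))/(k₂−k₁).
e^(−k₁τ) = e^(−0.0652×3.44) = e^(−0.2243) = 0.7991; e^(−k₂τ) = e^(−4.334) = 0.01311.
C_S = 0.0652×5.36/(1.26−0.0652) × (0.7991−0.01311) = 0.2925×0.7860 = 0.2299 kmol/m³.
C_R = C_{R0}e^(−k₁τ) = 4.283 kmol/m³, so C_T = C_{R0}−C_R−C_S = 0.8470 kmol/m³; C_S/C_T = 0.271.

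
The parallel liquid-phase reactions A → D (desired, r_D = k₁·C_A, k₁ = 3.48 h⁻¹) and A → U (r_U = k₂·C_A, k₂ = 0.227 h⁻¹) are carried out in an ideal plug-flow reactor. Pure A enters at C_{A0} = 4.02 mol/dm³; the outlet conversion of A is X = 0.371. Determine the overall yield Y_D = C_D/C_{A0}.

0.348

C_A = C_{A0}(1−X) = 2.529 mol/dm³.
Both paths are first order in A, so the instantaneous fraction to D is constant: dC_D/d(−C_A) = k₁/(k₁+k₂) = 0.9388.
C_D = 0.9388·(C_{A0}−C_A) = 0.9388×1.491 = 1.40 mol/dm³.
Y_D = C_D/C_{A0} = 1.400/4.02 = 0.348.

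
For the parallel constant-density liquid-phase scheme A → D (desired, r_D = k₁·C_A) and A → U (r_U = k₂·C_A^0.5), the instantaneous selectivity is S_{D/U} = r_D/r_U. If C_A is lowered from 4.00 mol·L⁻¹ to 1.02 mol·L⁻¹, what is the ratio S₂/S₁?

0.505

S_{D/U} = (k₁/k₂)·C_A^0.5, so S₂/S₁ = (C_{A,2}/C_{A,1})^0.5.
= (1.02/4.00)^0.5 = (0.2550)^0.5 = 0.505.
Selectivity toward D falls as C_A falls — high-concentration operation is favoured.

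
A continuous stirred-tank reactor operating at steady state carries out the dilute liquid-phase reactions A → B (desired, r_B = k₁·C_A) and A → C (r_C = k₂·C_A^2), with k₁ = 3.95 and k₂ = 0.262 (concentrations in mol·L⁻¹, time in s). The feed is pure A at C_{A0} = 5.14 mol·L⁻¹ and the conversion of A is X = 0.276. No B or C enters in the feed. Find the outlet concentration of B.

Exit C_A = C_{A0}(1−X) = 5.14×0.724 = 3.721 mol·L⁻¹.
Rates in a CSTR are evaluated at the outlet concentration: r_B = 3.95×3.721 = 14.70, r_C = 0.262×3.721^2 = 3.628.
Fraction of consumed A going to B: r_B/(r_B+r_C) = 0.8020.
C_B = 0.8020·C_{A0}·X = 0.8020×5.14×0.276 = 1.14 mol·L⁻¹.

1.14 mol·L⁻¹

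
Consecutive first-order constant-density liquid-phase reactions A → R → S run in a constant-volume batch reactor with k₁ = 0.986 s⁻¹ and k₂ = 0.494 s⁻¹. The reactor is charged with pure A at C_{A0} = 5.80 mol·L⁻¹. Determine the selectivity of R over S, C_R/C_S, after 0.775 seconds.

4.29

Solving the coupled first-order balances gives C_R(t) = [k₁/(k₂−k₁)]·C_{A0}·(e^(−k₁t) − e^(−k₂t)).
e^(−k₁t) = e^(−0.986×0.775) = e^(−0.7641) = 0.4657; e^(−k₂t) = e^(−0.3829) = 0.6819.
C_R = 0.986×5.80/(0.494−0.986) × (0.4657−0.6819) = (-11.62)×(-0.2162) = 2.513 mol·L⁻¹.
C_A = C_{A0}e^(−k₁t) = 2.701 mol·L⁻¹, so C_S = C_{A0}−C_A−C_R = 0.5859 mol·L⁻¹; C_R/C_S = 4.29.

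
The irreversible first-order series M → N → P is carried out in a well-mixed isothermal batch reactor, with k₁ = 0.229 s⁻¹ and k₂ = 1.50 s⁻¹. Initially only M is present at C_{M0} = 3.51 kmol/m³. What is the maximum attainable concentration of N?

0.382 kmol/m³

Evaluating C_N at t_opt = ln(k₂/k₁)/(k₂−k₁) gives C_{N,max}/C_{M0} = (k₁/k₂)^[k₂/(k₂−k₁)].
= (0.229/1.50)^(1.50/(1.50−0.229)) = (0.1527)^(1.180) = 0.1088.
C_{N,max} = 0.1088×3.51 = 0.382 kmol/m³.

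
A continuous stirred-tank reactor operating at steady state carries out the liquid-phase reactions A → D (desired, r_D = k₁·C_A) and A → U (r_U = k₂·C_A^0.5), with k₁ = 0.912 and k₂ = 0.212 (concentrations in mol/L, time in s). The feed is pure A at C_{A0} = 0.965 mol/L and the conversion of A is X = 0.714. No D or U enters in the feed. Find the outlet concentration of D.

0.478 mol/L

Exit C_A = C_{A0}(1−X) = 0.965×0.286 = 0.2760 mol/L.
In a CSTR the entire volume is at exit conditions, so r_D = 0.912×0.2760 = 0.2517 and r_U = 0.212×0.2760^0.5 = 0.1114.
Fraction of consumed A going to D: r_D/(r_D+r_U) = 0.6933.
C_D = 0.6933·C_{A0}·X = 0.6933×0.965×0.714 = 0.478 mol/L.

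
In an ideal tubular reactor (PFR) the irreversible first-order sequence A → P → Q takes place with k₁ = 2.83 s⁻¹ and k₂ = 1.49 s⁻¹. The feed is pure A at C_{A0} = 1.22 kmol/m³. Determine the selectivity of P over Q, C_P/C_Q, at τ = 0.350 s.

For first-order series with pure A initially, C_P(τ) = k₁C_{A0}/(k₂−k₁)·(e^(−k₁τ) − e^(−k₂τ)).
e^(−k₁τ) = e^(−2.83×0.350) = e^(−0.9905) = 0.3714; e^(−k₂τ) = e^(−0.5215) = 0.5936.
C_P = 2.83×1.22/(1.49−2.83) × (0.3714−0.5936) = (-2.577)×(-0.2222) = 0.5726 kmol/m³.
C_A = C_{A0}e^(−k₁τ) = 0.4531 kmol/m³, so C_Q = C_{A0}−C_A−C_P = 0.1943 kmol/m³; C_P/C_Q = 2.95.

2.95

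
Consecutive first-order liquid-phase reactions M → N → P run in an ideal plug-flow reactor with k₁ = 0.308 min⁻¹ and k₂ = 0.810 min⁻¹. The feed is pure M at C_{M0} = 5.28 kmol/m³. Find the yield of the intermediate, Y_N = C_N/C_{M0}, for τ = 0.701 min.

The intermediate concentration in a first-order A→B→C sequence is C_N = k₁C_{M0}(e^(−k₁τ) − e^(−k₂τ))/(k₂−k₁).
e^(−k₁τ) = e^(−0.308×0.701) = e^(−0.2159) = 0.8058; e^(−k₂τ) = e^(−0.5678) = 0.5668.
C_N = 0.308×5.28/(0.810−0.308) × (0.8058−0.5668) = 3.240×0.2390 = 0.7744 kmol/m³.
Y_N = C_N/C_{M0} = 0.7744/5.28 = 0.147.

0.147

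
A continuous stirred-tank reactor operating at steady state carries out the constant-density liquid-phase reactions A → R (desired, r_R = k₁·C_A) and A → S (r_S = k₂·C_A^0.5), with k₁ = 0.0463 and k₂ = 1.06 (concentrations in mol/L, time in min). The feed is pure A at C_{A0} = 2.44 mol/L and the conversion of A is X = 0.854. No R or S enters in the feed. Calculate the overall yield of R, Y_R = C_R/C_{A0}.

0.0217

Exit C_A = C_{A0}(1−X) = 2.44×0.146 = 0.3562 mol/L.
A CSTR operates uniformly at the exit composition, giving r_R = 0.01649 and r_S = 0.6327 (each k·C_A^n at C_A = 0.3562).
Fraction of consumed A going to R: r_R/(r_R+r_S) = 0.02541.
C_R = 0.02541·C_{A0}·X = 0.02541×2.44×0.854 = 0.0529 mol/L; Y_R = C_R/C_{A0} = 0.0217.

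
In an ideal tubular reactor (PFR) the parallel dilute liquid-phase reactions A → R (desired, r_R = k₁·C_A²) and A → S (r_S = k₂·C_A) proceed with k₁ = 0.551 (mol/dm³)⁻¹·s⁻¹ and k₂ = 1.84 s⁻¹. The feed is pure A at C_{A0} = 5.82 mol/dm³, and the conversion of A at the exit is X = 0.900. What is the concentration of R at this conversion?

C_A = C_{A0}(1−X) = 0.5820 mol/dm³.
Along a PFR/batch, dC_S/dC_A = −r_S/(r_R+r_S) = −k₂/(k₂+k₁·C_A).
Integrating from C_{A0} to C_A: C_S = (1.84/0.551)·ln[(1.84+0.551·5.82)/(1.84+0.551·0.582)] = 3.339·ln(5.047/2.161) = 2.833 mol/dm³.
Then C_R = (C_{A0}−C_A) − C_S = 5.238 − 2.833 = 2.405 mol/dm³.

2.41 mol/dm³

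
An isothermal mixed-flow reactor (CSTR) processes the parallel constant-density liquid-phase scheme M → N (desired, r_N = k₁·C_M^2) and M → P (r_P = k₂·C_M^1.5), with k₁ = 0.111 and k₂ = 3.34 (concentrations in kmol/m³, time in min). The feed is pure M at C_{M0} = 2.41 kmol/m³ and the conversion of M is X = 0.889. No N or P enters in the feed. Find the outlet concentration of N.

Exit C_M = C_{M0}(1−X) = 2.41×0.111 = 0.2675 kmol/m³.
A CSTR operates uniformly at the exit composition, giving r_N = 0.007943 and r_P = 0.4621 (each k·C_M^n at C_M = 0.2675).
Fraction of consumed M going to N: r_N/(r_N+r_P) = 0.01690.
C_N = 0.01690·C_{M0}·X = 0.01690×2.41×0.889 = 0.0362 kmol/m³.

0.0362 kmol/m³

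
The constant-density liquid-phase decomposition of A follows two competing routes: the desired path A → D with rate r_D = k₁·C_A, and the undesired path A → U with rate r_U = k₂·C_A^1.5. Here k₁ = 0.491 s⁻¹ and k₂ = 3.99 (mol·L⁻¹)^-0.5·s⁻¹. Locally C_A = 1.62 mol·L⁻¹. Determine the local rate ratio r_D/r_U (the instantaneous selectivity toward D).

S_{D/U} = r_D/r_U = (k₁·C_A)/(k₂·C_A^1.5) = (k₁/k₂)·C_A^-0.5.
= (0.491×1.620) / (3.99×1.620^1.5) = 0.7954/8.227 = 0.0967.
The undesired path is higher order in A, so low C_A (CSTR or dilute feed) favours D.

0.0967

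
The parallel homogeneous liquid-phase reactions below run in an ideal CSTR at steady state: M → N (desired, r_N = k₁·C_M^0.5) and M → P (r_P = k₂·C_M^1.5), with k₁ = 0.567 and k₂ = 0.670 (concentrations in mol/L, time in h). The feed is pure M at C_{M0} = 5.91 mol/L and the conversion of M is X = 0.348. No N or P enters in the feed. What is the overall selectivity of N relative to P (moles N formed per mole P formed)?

Exit C_M = C_{M0}(1−X) = 5.91×0.652 = 3.853 mol/L.
Rates in a CSTR are evaluated at the outlet concentration: r_N = 0.567×3.853^0.5 = 1.113, r_P = 0.670×3.853^1.5 = 5.068.
Overall selectivity = C_N/C_P = r_Nτ/(r_Pτ) = r_N/r_P = 0.220.

0.220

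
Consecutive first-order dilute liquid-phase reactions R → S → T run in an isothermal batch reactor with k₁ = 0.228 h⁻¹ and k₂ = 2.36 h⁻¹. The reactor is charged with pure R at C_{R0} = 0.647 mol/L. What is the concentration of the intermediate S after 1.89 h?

For first-order series with pure R initially, C_S(t) = k₁C_{R0}/(k₂−k₁)·(e^(−k₁t) − e^(−k₂t)).
e^(−k₁t) = e^(−0.228×1.89) = e^(−0.4309) = 0.6499; e^(−k₂t) = e^(−4.460) = 0.01156.
C_S = 0.228×0.647/(2.36−0.228) × (0.6499−0.01156) = 0.06919×0.6384 = 0.04417 mol/L.

0.0442 mol/L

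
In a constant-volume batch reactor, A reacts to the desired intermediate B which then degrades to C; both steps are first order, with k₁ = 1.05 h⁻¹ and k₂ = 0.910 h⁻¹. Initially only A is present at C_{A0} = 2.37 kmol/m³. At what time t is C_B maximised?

For first-order series the maximum of C_B occurs at t_opt = ln(k₂/k₁)/(k₂−k₁).
= ln(0.910/1.05)/(0.910−1.05) = ln(0.8667)/-0.1400 = -0.1431/-0.1400 = 1.02 h.

1.02 h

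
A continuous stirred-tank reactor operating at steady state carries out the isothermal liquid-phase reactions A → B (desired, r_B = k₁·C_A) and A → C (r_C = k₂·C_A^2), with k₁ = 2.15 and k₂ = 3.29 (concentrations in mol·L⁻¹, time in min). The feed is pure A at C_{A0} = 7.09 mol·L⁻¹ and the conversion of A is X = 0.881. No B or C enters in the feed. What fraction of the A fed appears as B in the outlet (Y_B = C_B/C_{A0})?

0.385

Exit C_A = C_{A0}(1−X) = 7.09×0.119 = 0.8437 mol·L⁻¹.
A CSTR operates uniformly at the exit composition, giving r_B = 1.814 and r_C = 2.342 (each k·C_A^n at C_A = 0.8437).
Fraction of consumed A going to B: r_B/(r_B+r_C) = 0.4365.
C_B = 0.4365·C_{A0}·X = 0.4365×7.09×0.881 = 2.73 mol·L⁻¹; Y_B = C_B/C_{A0} = 0.385.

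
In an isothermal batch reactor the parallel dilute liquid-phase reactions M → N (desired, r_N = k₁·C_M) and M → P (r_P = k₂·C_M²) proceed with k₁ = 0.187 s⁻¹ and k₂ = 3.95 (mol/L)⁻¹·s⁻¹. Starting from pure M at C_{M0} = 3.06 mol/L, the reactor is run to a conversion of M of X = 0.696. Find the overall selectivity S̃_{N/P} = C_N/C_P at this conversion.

C_M = C_{M0}(1−X) = 0.9302 mol/L.
Along a PFR/batch, dC_N/dC_M = −r_N/(r_N+r_P) = −k₁/(k₁+k₂·C_M).
Integrating from C_{M0} to C_M: C_N = (0.187/3.95)·ln[(0.187+3.95·3.06)/(0.187+3.95·0.930)] = 0.04734·ln(12.27/3.861) = 0.05475 mol/L.
C_P = (C_{M0}−C_M)−C_N = 2.075 mol/L; S̃_{N/P} = 0.05475/2.075 = 0.0264.

0.0264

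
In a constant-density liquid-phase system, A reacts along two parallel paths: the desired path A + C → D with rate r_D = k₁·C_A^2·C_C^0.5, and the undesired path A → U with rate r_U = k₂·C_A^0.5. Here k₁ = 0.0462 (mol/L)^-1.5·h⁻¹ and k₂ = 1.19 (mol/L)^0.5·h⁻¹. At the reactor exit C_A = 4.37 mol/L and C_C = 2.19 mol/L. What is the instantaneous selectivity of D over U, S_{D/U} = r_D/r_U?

0.525

S_{D/U} = r_D/r_U = (k₁·C_A^2·C_C^0.5)/(k₂·C_A^0.5) = (k₁/k₂)·C_A^1.5·C_C^0.5.
= (0.0462×4.370^2×2.190^0.5) / (1.19×4.370^0.5) = 1.306/2.488 = 0.525.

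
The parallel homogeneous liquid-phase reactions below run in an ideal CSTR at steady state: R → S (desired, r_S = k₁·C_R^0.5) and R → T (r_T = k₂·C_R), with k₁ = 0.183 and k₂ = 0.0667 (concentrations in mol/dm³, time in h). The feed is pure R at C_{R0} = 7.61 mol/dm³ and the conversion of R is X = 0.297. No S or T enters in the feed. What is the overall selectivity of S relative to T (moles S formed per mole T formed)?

Exit C_R = C_{R0}(1−X) = 7.61×0.703 = 5.350 mol/dm³.
In a CSTR the entire volume is at exit conditions, so r_S = 0.183×5.350^0.5 = 0.4233 and r_T = 0.0667×5.350 = 0.3568.
Overall selectivity = C_S/C_T = r_Sτ/(r_Tτ) = r_S/r_T = 1.19.

1.19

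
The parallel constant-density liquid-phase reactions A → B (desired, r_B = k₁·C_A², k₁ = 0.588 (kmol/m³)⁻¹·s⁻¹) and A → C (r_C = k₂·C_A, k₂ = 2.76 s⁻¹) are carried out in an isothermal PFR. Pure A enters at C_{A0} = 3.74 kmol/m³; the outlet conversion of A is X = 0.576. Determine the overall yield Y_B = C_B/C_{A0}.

C_A = C_{A0}(1−X) = 1.586 kmol/m³.
Along a PFR/batch, dC_C/dC_A = −r_C/(r_B+r_C) = −k₂/(k₂+k₁·C_A).
Integrating from C_{A0} to C_A: C_C = (2.76/0.588)·ln[(2.76+0.588·3.74)/(2.76+0.588·1.59)] = 4.694·ln(4.959/3.692) = 1.384 kmol/m³.
Then C_B = (C_{A0}−C_A) − C_C = 2.154 − 1.384 = 0.7698 kmol/m³.
Y_B = C_B/C_{A0} = 0.7698/3.74 = 0.206.

0.206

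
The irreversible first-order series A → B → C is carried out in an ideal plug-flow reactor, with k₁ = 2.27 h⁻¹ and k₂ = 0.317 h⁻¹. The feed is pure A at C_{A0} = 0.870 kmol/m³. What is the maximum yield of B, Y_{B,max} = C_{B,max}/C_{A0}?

At the optimum, C_{B,max}/C_{A0} = (k₁/k₂)^[k₂/(k₂−k₁)].
= (2.27/0.317)^(0.317/(0.317−2.27)) = (7.161)^(-0.1623) = 0.7265.

0.726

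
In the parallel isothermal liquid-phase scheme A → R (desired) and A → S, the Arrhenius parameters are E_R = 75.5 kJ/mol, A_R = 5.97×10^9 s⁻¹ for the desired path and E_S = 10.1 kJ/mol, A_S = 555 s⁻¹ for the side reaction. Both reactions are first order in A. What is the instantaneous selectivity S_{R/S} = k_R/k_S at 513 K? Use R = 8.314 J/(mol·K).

2.36

With equal orders, S_{R/S} = k_R/k_S = (A_R/A_S)·exp[(E_S−E_R)/(RT)].
(E_S−E_R)/(RT) = (10.1−75.5)×10³/(8.314×513) = -65400/4265 = -15.33.
k_R/k_S = (5.97×10^9/555)·exp(-15.33) = 1.076×10^7 × 2.191×10^-7 = 2.36.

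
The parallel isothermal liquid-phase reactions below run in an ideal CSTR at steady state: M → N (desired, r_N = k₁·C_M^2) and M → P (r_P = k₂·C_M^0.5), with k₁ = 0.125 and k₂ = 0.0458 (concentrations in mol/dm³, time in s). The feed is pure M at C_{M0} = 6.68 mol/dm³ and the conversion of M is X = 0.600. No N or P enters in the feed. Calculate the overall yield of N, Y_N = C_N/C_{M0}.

Exit C_M = C_{M0}(1−X) = 6.68×0.400 = 2.672 mol/dm³.
Rates in a CSTR are evaluated at the outlet concentration: r_N = 0.125×2.672^2 = 0.8924, r_P = 0.0458×2.672^0.5 = 0.07487.
Fraction of consumed M going to N: r_N/(r_N+r_P) = 0.9226.
C_N = 0.9226·C_{M0}·X = 0.9226×6.68×0.600 = 3.70 mol/dm³; Y_N = C_N/C_{M0} = 0.554.

0.554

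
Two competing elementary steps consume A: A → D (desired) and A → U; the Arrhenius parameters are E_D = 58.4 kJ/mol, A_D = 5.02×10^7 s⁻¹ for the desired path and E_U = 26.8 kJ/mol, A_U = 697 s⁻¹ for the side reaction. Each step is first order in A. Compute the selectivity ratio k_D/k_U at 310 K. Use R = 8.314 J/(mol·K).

0.341

With equal orders, S_{D/U} = k_D/k_U = (A_D/A_U)·exp[(E_U−E_D)/(RT)].
(E_U−E_D)/(RT) = (26.8−58.4)×10³/(8.314×310) = -31600/2577 = -12.26.
k_D/k_U = (5.02×10^7/697)·exp(-12.26) = 72023 × 4.734×10^-6 = 0.341.
Since E_D > E_U, raising the temperature improves selectivity toward D.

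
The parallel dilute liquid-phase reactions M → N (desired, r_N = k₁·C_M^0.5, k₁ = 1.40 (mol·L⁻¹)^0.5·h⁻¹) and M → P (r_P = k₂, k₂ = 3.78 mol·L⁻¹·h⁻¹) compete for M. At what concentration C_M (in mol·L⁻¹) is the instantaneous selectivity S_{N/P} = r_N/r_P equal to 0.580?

S_{N/P} = (k₁/k₂)·C_M^0.5 ⇒ C_M = (S·k₂/k₁)^(2).
= (0.580×3.78/1.40)^(2) = (1.566)^(2) = 2.45 mol·L⁻¹.

2.45 mol·L⁻¹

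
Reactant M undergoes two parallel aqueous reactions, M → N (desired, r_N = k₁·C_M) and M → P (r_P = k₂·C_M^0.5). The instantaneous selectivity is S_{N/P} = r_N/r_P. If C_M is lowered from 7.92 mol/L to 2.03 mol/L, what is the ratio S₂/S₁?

S_{N/P} = (k₁/k₂)·C_M^0.5, so S₂/S₁ = (C_{M,2}/C_{M,1})^0.5.
= (2.03/7.92)^0.5 = (0.2563)^0.5 = 0.506.

0.506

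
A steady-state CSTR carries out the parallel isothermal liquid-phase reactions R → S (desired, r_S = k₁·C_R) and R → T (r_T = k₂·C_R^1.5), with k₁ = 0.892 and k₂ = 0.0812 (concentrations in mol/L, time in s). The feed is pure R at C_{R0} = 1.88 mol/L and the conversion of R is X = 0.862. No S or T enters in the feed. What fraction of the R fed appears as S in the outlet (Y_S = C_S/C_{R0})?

0.824

Exit C_R = C_{R0}(1−X) = 1.88×0.138 = 0.2594 mol/L.
In a CSTR the entire volume is at exit conditions, so r_S = 0.892×0.2594 = 0.2314 and r_T = 0.0812×0.2594^1.5 = 0.01073.
Fraction of consumed R going to S: r_S/(r_S+r_T) = 0.9557.
C_S = 0.9557·C_{R0}·X = 0.9557×1.88×0.862 = 1.55 mol/L; Y_S = C_S/C_{R0} = 0.824.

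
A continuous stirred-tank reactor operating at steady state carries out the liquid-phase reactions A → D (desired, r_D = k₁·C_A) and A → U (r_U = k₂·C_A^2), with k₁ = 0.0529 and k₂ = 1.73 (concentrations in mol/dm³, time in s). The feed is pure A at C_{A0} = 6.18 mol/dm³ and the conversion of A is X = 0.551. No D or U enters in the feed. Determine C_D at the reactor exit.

Exit C_A = C_{A0}(1−X) = 6.18×0.449 = 2.775 mol/dm³.
Rates in a CSTR are evaluated at the outlet concentration: r_D = 0.0529×2.775 = 0.1468, r_U = 1.73×2.775^2 = 13.32.
Fraction of consumed A going to D: r_D/(r_D+r_U) = 0.01090.
C_D = 0.01090·C_{A0}·X = 0.01090×6.18×0.551 = 0.0371 mol/dm³.

0.0371 mol/dm³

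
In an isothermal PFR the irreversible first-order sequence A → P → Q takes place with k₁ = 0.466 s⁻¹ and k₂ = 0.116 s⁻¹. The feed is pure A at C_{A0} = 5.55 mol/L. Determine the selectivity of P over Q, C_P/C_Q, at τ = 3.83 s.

The intermediate concentration in a first-order A→B→C sequence is C_P = k₁C_{A0}(e^(−k₁τ) − e^(−k₂τ))/(k₂−k₁).
e^(−k₁τ) = e^(−0.466×3.83) = e^(−1.785) = 0.1678; e^(−k₂τ) = e^(−0.4443) = 0.6413.
C_P = 0.466×5.55/(0.116−0.466) × (0.1678−0.6413) = (-7.389)×(-0.4735) = 3.499 mol/L.
C_A = C_{A0}e^(−k₁τ) = 0.9315 mol/L, so C_Q = C_{A0}−C_A−C_P = 1.120 mol/L; C_P/C_Q = 3.12.

3.12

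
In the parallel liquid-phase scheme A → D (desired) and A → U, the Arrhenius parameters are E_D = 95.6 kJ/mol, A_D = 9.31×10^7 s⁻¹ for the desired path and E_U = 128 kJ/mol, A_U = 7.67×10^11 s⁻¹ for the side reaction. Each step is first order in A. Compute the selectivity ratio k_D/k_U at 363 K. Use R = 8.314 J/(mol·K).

Since both paths have the same order in A, the concentration cancels and S_{D/U} = k_D/k_U = (A_D/A_U)·exp[(E_U−E_D)/(RT)].
(E_U−E_D)/(RT) = (128−95.6)×10³/(8.314×363) = 32400/3018 = 10.74.
k_D/k_U = (9.31×10^7/7.67×10^11)·exp(10.74) = 1.214×10^-4 × 45966 = 5.58.
Since E_D < E_U, lowering the temperature improves selectivity toward D.

5.58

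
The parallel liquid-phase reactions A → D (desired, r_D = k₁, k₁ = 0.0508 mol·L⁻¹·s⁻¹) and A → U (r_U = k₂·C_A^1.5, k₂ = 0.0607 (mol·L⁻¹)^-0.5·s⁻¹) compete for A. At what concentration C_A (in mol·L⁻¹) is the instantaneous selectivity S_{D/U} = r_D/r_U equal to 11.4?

0.175 mol·L⁻¹

S_{D/U} = (k₁/k₂)·C_A^-1.5 ⇒ C_A = (S·k₂/k₁)^(1/(-1.5)).
= (11.4×0.0607/0.0508)^(-0.6667) = (13.62)^(-0.6667) = 0.175 mol·L⁻¹.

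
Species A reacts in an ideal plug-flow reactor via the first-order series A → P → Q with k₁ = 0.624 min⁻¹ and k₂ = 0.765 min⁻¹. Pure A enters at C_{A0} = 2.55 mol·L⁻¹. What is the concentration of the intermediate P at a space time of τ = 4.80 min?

Solving the coupled first-order balances gives C_P(τ) = [k₁/(k₂−k₁)]·C_{A0}·(e^(−k₁τ) − e^(−k₂τ)).
e^(−k₁τ) = e^(−0.624×4.80) = e^(−2.995) = 0.05003; e^(−k₂τ) = e^(−3.672) = 0.02543.
C_P = 0.624×2.55/(0.765−0.624) × (0.05003−0.02543) = 11.29×0.02460 = 0.2776 mol·L⁻¹.

0.278 mol·L⁻¹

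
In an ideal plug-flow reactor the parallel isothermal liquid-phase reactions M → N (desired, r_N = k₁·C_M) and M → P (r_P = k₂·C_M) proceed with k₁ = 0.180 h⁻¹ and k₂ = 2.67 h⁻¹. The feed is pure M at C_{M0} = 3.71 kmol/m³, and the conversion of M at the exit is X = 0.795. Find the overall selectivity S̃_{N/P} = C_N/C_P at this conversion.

C_M = C_{M0}(1−X) = 0.7605 kmol/m³.
Both paths are first order in M, so the instantaneous fraction to N is constant: dC_N/d(−C_M) = k₁/(k₁+k₂) = 0.06316.
C_N = 0.06316·(C_{M0}−C_M) = 0.06316×2.949 = 0.186 kmol/m³.
C_P = (C_{M0}−C_M)−C_N = 2.763 kmol/m³; S̃_{N/P} = 0.1863/2.763 = 0.0674.

0.0674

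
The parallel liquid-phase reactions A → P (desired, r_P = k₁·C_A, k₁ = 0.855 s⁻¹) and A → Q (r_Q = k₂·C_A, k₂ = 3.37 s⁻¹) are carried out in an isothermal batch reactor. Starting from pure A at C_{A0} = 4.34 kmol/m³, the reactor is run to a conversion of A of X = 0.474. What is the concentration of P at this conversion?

C_A = C_{A0}(1−X) = 2.283 kmol/m³.
Both paths are first order in A, so the instantaneous fraction to P is constant: dC_P/d(−C_A) = k₁/(k₁+k₂) = 0.2024.
C_P = 0.2024·(C_{A0}−C_A) = 0.2024×2.057 = 0.416 kmol/m³.

0.416 kmol/m³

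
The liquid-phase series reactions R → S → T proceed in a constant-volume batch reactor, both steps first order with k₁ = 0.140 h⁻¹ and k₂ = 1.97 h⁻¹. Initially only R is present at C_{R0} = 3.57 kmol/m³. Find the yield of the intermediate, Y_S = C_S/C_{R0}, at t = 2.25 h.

0.0549

The intermediate concentration in a first-order A→B→C sequence is C_S = k₁C_{R0}(e^(−k₁t) − e^(−k₂t))/(k₂−k₁).
e^(−k₁t) = e^(−0.140×2.25) = e^(−0.3150) = 0.7298; e^(−k₂t) = e^(−4.433) = 0.01188.
C_S = 0.140×3.57/(1.97−0.140) × (0.7298−0.01188) = 0.2731×0.7179 = 0.1961 kmol/m³.
Y_S = C_S/C_{R0} = 0.1961/3.57 = 0.0549.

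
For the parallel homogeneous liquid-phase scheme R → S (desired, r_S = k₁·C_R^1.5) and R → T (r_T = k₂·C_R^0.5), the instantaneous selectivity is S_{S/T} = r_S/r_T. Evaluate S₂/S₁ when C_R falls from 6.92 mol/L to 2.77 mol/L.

S_{S/T} = (k₁/k₂)·C_R, so S₂/S₁ = (C_{R,2}/C_{R,1}).
= 2.77/6.92 = 0.400.

0.400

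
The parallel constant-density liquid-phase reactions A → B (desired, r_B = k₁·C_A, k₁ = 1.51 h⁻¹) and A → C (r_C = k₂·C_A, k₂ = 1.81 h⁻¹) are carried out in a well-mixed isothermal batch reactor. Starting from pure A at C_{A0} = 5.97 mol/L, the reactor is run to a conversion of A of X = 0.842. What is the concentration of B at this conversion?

C_A = C_{A0}(1−X) = 0.9433 mol/L.
Both paths are first order in A, so the instantaneous fraction to B is constant: dC_B/d(−C_A) = k₁/(k₁+k₂) = 0.4548.
C_B = 0.4548·(C_{A0}−C_A) = 0.4548×5.027 = 2.29 mol/L.

2.29 mol/L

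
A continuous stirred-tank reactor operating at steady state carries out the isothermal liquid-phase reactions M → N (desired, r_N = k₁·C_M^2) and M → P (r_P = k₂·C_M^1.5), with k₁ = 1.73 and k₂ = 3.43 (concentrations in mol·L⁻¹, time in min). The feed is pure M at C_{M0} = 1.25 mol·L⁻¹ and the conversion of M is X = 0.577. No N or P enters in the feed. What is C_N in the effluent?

Exit C_M = C_{M0}(1−X) = 1.25×0.423 = 0.5288 mol·L⁻¹.
Rates in a CSTR are evaluated at the outlet concentration: r_N = 1.73×0.5288^2 = 0.4837, r_P = 3.43×0.5288^1.5 = 1.319.
Fraction of consumed M going to N: r_N/(r_N+r_P) = 0.2683.
C_N = 0.2683·C_{M0}·X = 0.2683×1.25×0.577 = 0.194 mol·L⁻¹.

0.194 mol·L⁻¹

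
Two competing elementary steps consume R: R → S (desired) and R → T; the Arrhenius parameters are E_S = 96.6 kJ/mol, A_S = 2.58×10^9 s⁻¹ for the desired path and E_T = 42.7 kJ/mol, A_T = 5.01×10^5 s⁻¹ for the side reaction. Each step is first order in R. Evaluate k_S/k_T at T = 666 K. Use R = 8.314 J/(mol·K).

0.305

Since both paths have the same order in R, the concentration cancels and S_{S/T} = k_S/k_T = (A_S/A_T)·exp[(E_T−E_S)/(RT)].
(E_T−E_S)/(RT) = (42.7−96.6)×10³/(8.314×666) = -53900/5537 = -9.734.
k_S/k_T = (2.58×10^9/5.01×10^5)·exp(-9.734) = 5150 × 5.922×10^-5 = 0.305.
Since E_S > E_T, raising the temperature improves selectivity toward S.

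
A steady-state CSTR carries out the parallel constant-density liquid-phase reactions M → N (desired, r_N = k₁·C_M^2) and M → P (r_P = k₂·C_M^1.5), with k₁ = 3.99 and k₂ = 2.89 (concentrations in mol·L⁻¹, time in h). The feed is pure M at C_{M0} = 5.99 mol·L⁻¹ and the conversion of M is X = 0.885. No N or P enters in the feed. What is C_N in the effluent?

Exit C_M = C_{M0}(1−X) = 5.99×0.115 = 0.6888 mol·L⁻¹.
A CSTR operates uniformly at the exit composition, giving r_N = 1.893 and r_P = 1.652 (each k·C_M^n at C_M = 0.6888).
Fraction of consumed M going to N: r_N/(r_N+r_P) = 0.5340.
C_N = 0.5340·C_{M0}·X = 0.5340×5.99×0.885 = 2.83 mol·L⁻¹.

2.83 mol·L⁻¹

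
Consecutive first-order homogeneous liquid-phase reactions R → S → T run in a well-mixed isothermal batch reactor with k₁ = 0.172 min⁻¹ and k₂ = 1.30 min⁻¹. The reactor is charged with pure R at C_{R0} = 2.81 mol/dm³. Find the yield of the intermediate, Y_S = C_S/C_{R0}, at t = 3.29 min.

For first-order series with pure R initially, C_S(t) = k₁C_{R0}/(k₂−k₁)·(e^(−k₁t) − e^(−k₂t)).
e^(−k₁t) = e^(−0.172×3.29) = e^(−0.5659) = 0.5679; e^(−k₂t) = e^(−4.277) = 0.01388.
C_S = 0.172×2.81/(1.30−0.172) × (0.5679−0.01388) = 0.4285×0.5540 = 0.2374 mol/dm³.
Y_S = C_S/C_{R0} = 0.2374/2.81 = 0.0845.

0.0845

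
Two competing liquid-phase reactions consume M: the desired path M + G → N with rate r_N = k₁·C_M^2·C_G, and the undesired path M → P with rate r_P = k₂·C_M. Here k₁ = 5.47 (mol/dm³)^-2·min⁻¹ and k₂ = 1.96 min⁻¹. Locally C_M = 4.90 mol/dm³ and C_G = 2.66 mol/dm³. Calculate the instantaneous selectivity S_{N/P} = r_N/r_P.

S_{N/P} = r_N/r_P = (k₁·C_M^2·C_G)/(k₂·C_M) = (k₁/k₂)·C_M·C_G.
= (5.47×4.900^2×2.660) / (1.96×4.900) = 349.4/9.604 = 36.4.
Since the desired path is higher order in M, keeping C_M high (PFR or concentrated feed) favours N.

36.4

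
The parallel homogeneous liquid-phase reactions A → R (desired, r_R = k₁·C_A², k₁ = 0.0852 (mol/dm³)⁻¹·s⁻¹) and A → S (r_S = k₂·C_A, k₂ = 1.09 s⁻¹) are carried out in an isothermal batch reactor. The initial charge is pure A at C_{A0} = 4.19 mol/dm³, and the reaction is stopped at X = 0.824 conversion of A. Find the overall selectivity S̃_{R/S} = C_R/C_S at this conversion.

C_A = C_{A0}(1−X) = 0.7374 mol/dm³.
Along a PFR/batch, dC_S/dC_A = −r_S/(r_R+r_S) = −k₂/(k₂+k₁·C_A).
Integrating from C_{A0} to C_A: C_S = (1.09/0.0852)·ln[(1.09+0.0852·4.19)/(1.09+0.0852·0.737)] = 12.79·ln(1.447/1.153) = 2.907 mol/dm³.
Then C_R = (C_{A0}−C_A) − C_S = 3.453 − 2.907 = 0.5451 mol/dm³.
S̃_{R/S} = C_R/C_S = 0.5451/2.907 = 0.187.

0.187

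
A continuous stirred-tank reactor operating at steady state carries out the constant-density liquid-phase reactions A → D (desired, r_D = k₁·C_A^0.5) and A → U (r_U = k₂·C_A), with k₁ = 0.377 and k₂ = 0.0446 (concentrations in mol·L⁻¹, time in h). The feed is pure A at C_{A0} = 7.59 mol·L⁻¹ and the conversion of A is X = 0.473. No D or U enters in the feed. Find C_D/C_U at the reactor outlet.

4.23

Exit C_A = C_{A0}(1−X) = 7.59×0.527 = 4.000 mol·L⁻¹.
In a CSTR the entire volume is at exit conditions, so r_D = 0.377×4.000^0.5 = 0.7540 and r_U = 0.0446×4.000 = 0.1784.
Overall selectivity = C_D/C_U = r_Dτ/(r_Uτ) = r_D/r_U = 4.23.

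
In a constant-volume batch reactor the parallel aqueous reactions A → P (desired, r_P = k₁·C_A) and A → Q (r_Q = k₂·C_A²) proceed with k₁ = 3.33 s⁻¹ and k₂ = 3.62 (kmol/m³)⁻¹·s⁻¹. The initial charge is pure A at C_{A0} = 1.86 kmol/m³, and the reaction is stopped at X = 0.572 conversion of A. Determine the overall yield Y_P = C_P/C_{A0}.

0.239

C_A = C_{A0}(1−X) = 0.7961 kmol/m³.
Along a PFR/batch, dC_P/dC_A = −r_P/(r_P+r_Q) = −k₁/(k₁+k₂·C_A).
Integrating from C_{A0} to C_A: C_P = (3.33/3.62)·ln[(3.33+3.62·1.86)/(3.33+3.62·0.796)] = 0.9199·ln(10.06/6.212) = 0.4438 kmol/m³.
Y_P = C_P/C_{A0} = 0.4438/1.86 = 0.239.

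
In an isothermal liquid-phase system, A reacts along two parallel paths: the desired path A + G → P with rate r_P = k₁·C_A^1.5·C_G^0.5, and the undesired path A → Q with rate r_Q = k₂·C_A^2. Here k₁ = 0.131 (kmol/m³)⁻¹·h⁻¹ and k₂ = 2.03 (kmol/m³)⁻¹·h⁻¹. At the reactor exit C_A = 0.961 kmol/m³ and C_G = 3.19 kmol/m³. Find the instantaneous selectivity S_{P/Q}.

S_{P/Q} = r_P/r_Q = (k₁·C_A^1.5·C_G^0.5)/(k₂·C_A^2) = (k₁/k₂)·C_A^-0.5·C_G^0.5.
= (0.131×0.9610^1.5×3.190^0.5) / (2.03×0.9610^2) = 0.2204/1.875 = 0.118.
The undesired path is higher order in A, so low C_A (CSTR or dilute feed) favours P.

0.118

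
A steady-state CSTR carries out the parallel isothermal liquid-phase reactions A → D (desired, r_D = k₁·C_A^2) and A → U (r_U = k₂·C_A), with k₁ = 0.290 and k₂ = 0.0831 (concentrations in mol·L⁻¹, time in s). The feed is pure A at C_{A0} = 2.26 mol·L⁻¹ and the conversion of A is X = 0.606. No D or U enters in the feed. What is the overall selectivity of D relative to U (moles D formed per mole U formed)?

3.11

Exit C_A = C_{A0}(1−X) = 2.26×0.394 = 0.8904 mol·L⁻¹.
In a CSTR the entire volume is at exit conditions, so r_D = 0.290×0.8904^2 = 0.2299 and r_U = 0.0831×0.8904 = 0.07400.
Overall selectivity = C_D/C_U = r_Dτ/(r_Uτ) = r_D/r_U = 3.11.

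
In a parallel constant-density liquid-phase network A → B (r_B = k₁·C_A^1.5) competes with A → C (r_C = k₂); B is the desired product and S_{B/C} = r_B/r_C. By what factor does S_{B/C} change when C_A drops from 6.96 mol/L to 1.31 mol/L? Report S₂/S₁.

S_{B/C} = (k₁/k₂)·C_A^1.5, so S₂/S₁ = (C_{A,2}/C_{A,1})^1.5.
= (1.31/6.96)^1.5 = (0.1882)^1.5 = 0.0817.

0.0817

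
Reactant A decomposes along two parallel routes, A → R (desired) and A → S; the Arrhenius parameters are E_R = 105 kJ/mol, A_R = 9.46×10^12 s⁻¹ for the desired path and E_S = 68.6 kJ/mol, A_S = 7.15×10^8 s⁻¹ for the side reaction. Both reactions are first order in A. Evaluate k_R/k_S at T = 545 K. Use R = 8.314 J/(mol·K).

4.29

With equal orders, S_{R/S} = k_R/k_S = (A_R/A_S)·exp[(E_S−E_R)/(RT)].
(E_S−E_R)/(RT) = (68.6−105)×10³/(8.314×545) = -36400/4531 = -8.033.
k_R/k_S = (9.46×10^12/7.15×10^8)·exp(-8.033) = 13231 × 3.245×10^-4 = 4.29.
Since E_R > E_S, raising the temperature improves selectivity toward R.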